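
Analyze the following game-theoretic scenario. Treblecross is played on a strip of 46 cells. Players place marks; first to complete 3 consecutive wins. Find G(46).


Treblecross: place X on empty cells; 3-in-a-row wins.
Playing within two cells of an existing X lets the opponent win at once, so sensible play treats the cells i-2..i+2 around each X as dead. The player left with no safe cell loses, so this is a normal-play take-away game on strips of safe cells.
Placing X at cell i (0-indexed) of a strip of k safe cells leaves independent strips of sizes max(0, i-2) and max(0, k-i-3). Hence G(k) = mex{ G(max(0,i-2)) XOR G(max(0,k-i-3)) : 0 <= i < k }, with G(0) = 0.
G(1): splits (0,0):0^0=0 -> mex({0}) = 1
G(2): splits (0,0):0^0=0 -> mex({0}) = 1
G(3): splits (0,0):0^0=0 -> mex({0}) = 1
G(4): splits (0,1):0^1=1 (0,0):0^0=0 -> mex({0, 1}) = 2
G(5): splits (0,2):0^1=1 (0,1):0^1=1 (0,0):0^0=0 -> mex({0, 1}) = 2
G(6) = mex({1}) = 0
G(7) = mex({0, 1, 2}) = 3
G(8) = mex({0, 1, 2}) = 3
G(9) = mex({0, 2}) = 1
G(10) = mex({0, 2, 3}) = 1
G(11) = mex({0, 3}) = 1
G(12) = mex({1, 3}) = 0
G(13) = mex({0, 1, 2, 3}) = 4
G(14) = mex({0, 1, 2}) = 3
G(15) = mex({0, 1, 2}) = 3
G(16) = mex({0, 1, 2, 4}) = 3
G(17) = mex({0, 1, 3, 4}) = 2
G(18) = mex({0, 1, 3, 4}) = 2
G(19) = mex({0, 1, 3, 5}) = 2
G(20) = mex({0, 1, 2, 3, 5}) = 4
G(21) = mex({0, 1, 2, 3, 5}) = 4
G(22) = mex({1, 2, 6}) = 0
G(23) = mex({0, 1, 2, 3, 4, 6}) = 5
G(24) = mex({0, 1, 2, 3, 4}) = 5
G(25) = mex({0, 1, 3, 4, 7}) = 2
G(26) = mex({0, 1, 3, 4, 5, 7}) = 2
G(27) = mex({0, 1, 3, 5}) = 2
G(28) = mex({0, 1, 2, 5}) = 3
G(29) = mex({0, 1, 2, 4, 5, 6}) = 3
G(30) = mex({1, 2, 4, 6}) = 0
G(31) = mex({0, 1, 2, 3, 4, 6}) = 5
G(32) = mex({1, 2, 3, 4, 7}) = 0
G(33) = mex({0, 3, 7}) = 1
G(34) = mex({0, 2, 3, 5, 7}) = 1
G(35) = mex({0, 2, 3, 5, 6}) = 1
G(36) = mex({0, 1, 2, 5, 6}) = 3
G(37) = mex({0, 1, 2, 4, 5, 6}) = 3
G(38) = mex({0, 1, 2, 4}) = 3
G(39) = mex({0, 1, 2, 3, 4, 7}) = 5
G(40) = mex({0, 1, 2, 3, 4, 5, 7}) = 6
G(41) = mex({0, 1, 2, 3, 5, 7}) = 4
G(42) = mex({0, 1, 2, 3, 5, 6, 7}) = 4
G(43) = mex({0, 2, 3, 5, 6}) = 1
G(44) = mex({1, 2, 3, 4, 5, 6}) = 0
G(45) = mex({0, 1, 2, 3, 4, 6, 7}) = 5
G(46) = mex({0, 1, 2, 3, 4, 7}) = 5
Therefore G(46) = 5.

5


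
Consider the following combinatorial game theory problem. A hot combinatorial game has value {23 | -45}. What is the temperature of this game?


The game is {23 | -45}, a switch {a | b} with numbers a > b.
Cooling {a | b} by t gives {a - t | b + t}, which stops being hot when a - t = b + t, i.e. at t = (a - b)/2. So the temperature of a switch is (a - b)/2.
Temperature = (Left option - Right option) / 2
= (23 - (-45)) / 2
= 68 / 2
= 34

34


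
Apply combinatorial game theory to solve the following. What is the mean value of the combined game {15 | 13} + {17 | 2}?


G1 = {15 | 13}, G2 = {17 | 2}
Each is a switch {a | b} with numbers a > b; its mean value is (a + b)/2, and mean value is additive over game sums: m(G1 + G2) = m(G1) + m(G2).
Mean of G1 = (15 + (13))/2 = 28/2 = 14
Mean of G2 = (17 + (2))/2 = 19/2 = 19/2
Mean of G1 + G2 = 14 + 19/2 = 47/2

47/2


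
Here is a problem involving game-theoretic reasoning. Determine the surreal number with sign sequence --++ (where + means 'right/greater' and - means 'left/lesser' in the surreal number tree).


Sign expansion: --++
Rule: track bounds (lo, hi), initially (-inf, +inf). On '+', the current value becomes lo and we move to the simplest number in (value, hi): value + 1 if hi = +inf, otherwise the midpoint (value + hi)/2. On '-', the current value becomes hi and we move to value - 1 if lo = -inf, otherwise the midpoint (lo + value)/2.
Start at 0.
Step 1: sign = -, move left. Bounds: (-inf, 0). Value = -1
Step 2: sign = -, move left. Bounds: (-inf, -1). Value = -2
Step 3: sign = +, move right. Bounds: (-2, -1). Value = -3/2
Step 4: sign = +, move right. Bounds: (-3/2, -1). Value = -5/4
The surreal number with sign expansion --++ is -5/4.

-5/4


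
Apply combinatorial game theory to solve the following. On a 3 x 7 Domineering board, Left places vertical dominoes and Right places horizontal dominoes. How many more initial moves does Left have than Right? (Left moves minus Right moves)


Board is 3 x 7 (rows x cols).
Left (vertical) placements: (rows-1) * cols = 2 * 7 = 14
Right (horizontal) placements: rows * (cols-1) = 3 * 6 = 18
Advantage = Left - Right = 14 - 18 = -4

-4


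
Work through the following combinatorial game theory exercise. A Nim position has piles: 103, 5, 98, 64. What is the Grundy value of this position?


We need the XOR (exclusive or) of all pile sizes.
After XOR-ing pile 1 (size 103): 0 XOR 103 = 103
After XOR-ing pile 2 (size 5): 103 XOR 5 = 98
After XOR-ing pile 3 (size 98): 98 XOR 98 = 0
After XOR-ing pile 4 (size 64): 0 XOR 64 = 64
The Nim-value of this position is 64.

64


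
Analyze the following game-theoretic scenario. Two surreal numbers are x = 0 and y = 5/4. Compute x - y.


x = 0, y = 5/4
Converting to common denominator: 4
x = 0/4, y = 5/4
x - y = 0 - 5/4 = -5/4

-5/4


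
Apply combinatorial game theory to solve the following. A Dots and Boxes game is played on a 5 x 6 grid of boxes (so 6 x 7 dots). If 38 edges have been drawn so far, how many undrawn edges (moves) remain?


Grid: 5 x 6 boxes, i.e. 6 rows and 7 columns of dots.
Horizontal edges: (rows + 1) * cols = 6 * 6 = 36
Vertical edges: rows * (cols + 1) = 5 * 7 = 35
Total edges: 36 + 35 = 71
Edges drawn: 38
Remaining: 71 - 38 = 33

33


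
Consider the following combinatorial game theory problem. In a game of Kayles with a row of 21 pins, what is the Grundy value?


Kayles: a move removes 1 or 2 adjacent pins from a contiguous row.
Removing pins from a row of k leaves two independent rows (a, b) with a + b = k - 1 (one pin) or a + b = k - 2 (two pins); an end removal gives a = 0.
By Sprague-Grundy, G(k) = mex{ G(a) XOR G(b) } over all these splits. G(0) = 0.
G(1): splits (0,0):0^0=0 -> mex({0}) = 1
G(2): splits (0,1):0^1=1 (0,0):0^0=0 -> mex({0, 1}) = 2
G(3): splits (0,2):0^2=2 (1,1):1^1=0 (0,1):0^1=1 -> mex({0, 1, 2}) = 3
G(4): splits (0,3):0^3=3 (1,2):1^2=3 (0,2):0^2=2 (1,1):1^1=0 -> mex({0, 2, 3}) = 1
G(5): splits (0,4):0^1=1 (1,3):1^3=2 (2,2):2^2=0 (0,3):0^3=3 (1,2):1^2=3 -> mex({0, 1, 2, 3}) = 4
G(6) = mex({0, 1, 2, 4}) = 3
G(7) = mex({0, 1, 3, 4, 5}) = 2
G(8) = mex({0, 2, 3, 5, 6}) = 1
G(9) = mex({0, 1, 2, 3, 6, 7}) = 4
G(10) = mex({0, 1, 3, 4, 5, 7}) = 2
G(11) = mex({0, 1, 2, 3, 4, 5}) = 6
G(12) = mex({0, 1, 2, 3, 5, 6, 7}) = 4
G(13) = mex({0, 2, 3, 4, 6, 7}) = 1
G(14) = mex({0, 1, 4, 5, 6, 7}) = 2
G(15) = mex({0, 1, 2, 3, 4, 5, 6}) = 7
G(16) = mex({0, 2, 3, 5, 6, 7}) = 1
G(17) = mex({0, 1, 2, 3, 5, 6, 7}) = 4
G(18) = mex({0, 1, 2, 4, 5, 6}) = 3
G(19) = mex({0, 1, 3, 4, 5, 7}) = 2
G(20) = mex({0, 2, 3, 4, 5, 6, 7}) = 1
G(21) = mex({0, 1, 2, 3, 5, 6, 7}) = 4
Therefore G(21) = 4.

4


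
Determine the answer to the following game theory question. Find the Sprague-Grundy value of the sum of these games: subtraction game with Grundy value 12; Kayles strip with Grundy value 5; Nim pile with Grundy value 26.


By the Sprague-Grundy theorem, the Grundy value of a sum of games is the XOR of individual Grundy values.
subtraction game: Grundy value = 12. Running XOR: 0 XOR 12 = 12
Kayles strip: Grundy value = 5. Running XOR: 12 XOR 5 = 9
Nim pile: Grundy value = 26. Running XOR: 9 XOR 26 = 19
The combined Grundy value is 19.

19


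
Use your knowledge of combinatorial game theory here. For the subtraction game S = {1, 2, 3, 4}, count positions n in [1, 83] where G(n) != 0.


Subtraction set S = {1, 2, 3, 4}, so G(n) = n mod 5.
G(n) = 0 when n is a multiple of 5.
Multiples of 5 in [1, 83]: 16
N-positions (nonzero Grundy) = 83 - 16 = 67

67


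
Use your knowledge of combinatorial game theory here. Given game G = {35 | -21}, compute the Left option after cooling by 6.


Original game: {35 | -21} (a switch {a | b} with a > b).
Cooling by t (for t below the temperature (a - b)/2 = 28) taxes each move by t: {a | b} cooled by t is {a - t | b + t}.
Cooling amount: t = 6
Cooled Left option: 35 - 6 = 29
Cooled Right option: -21 + 6 = -15
Cooled game: {29 | -15}
Left option = 29

29


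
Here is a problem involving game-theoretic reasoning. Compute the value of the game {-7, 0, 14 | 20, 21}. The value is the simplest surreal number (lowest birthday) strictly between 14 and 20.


Left options: {-7, 0, 14}, max = 14
Right options: {20, 21}, min = 20
All options are numbers and max(Left) < min(Right), so by the simplicity theorem the value is the simplest (earliest-born) number strictly between 14 and 20.
Integers 15 through 19 all lie strictly between 14 and 20.
Among integers, the simplest (lowest birthday = smallest |n|; 0 is born on day 0, +-n on day n) is 15.
No non-integer in the interval can be simpler: if x is a non-integer in the interval, then floor(x) or ceil(x) also lies in the interval (the interval contains an integer), and both are proper prefixes of x's sign expansion, i.e. born earlier. So the game value is 15.
Game value = 15

15


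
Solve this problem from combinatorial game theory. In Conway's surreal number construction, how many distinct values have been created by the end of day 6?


Day 0: {|} = 0 is born. Count = 1.
Day n: the number of surreal numbers born by day n is 2^(n+1) - 1.
By day 0: 2^1 - 1 = 1
By day 1: 2^2 - 1 = 3
By day 2: 2^3 - 1 = 7
By day 3: 2^4 - 1 = 15
By day 4: 2^5 - 1 = 31
By day 5: 2^6 - 1 = 63
By day 6: 2^7 - 1 = 127
By day 6: 127 surreal numbers.

127


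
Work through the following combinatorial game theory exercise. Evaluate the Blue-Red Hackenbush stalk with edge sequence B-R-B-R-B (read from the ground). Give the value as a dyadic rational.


Edges (from ground): B-R-B-R-B
By Berlekamp's sign-expansion rule, a Blue-Red Hackenbush stalk has the value of the surreal number whose sign sequence is the edge sequence with B -> + and R -> -.
Sign sequence: +-+-+
Trace the sign expansion in the surreal number tree, starting from 0:
Edge 1: B (sign +) -> bounds (0, +inf), value = 1
Edge 2: R (sign -) -> bounds (0, 1), value = 1/2
Edge 3: B (sign +) -> bounds (1/2, 1), value = 3/4
Edge 4: R (sign -) -> bounds (1/2, 3/4), value = 5/8
Edge 5: B (sign +) -> bounds (5/8, 3/4), value = 11/16
Game value = 11/16

11/16


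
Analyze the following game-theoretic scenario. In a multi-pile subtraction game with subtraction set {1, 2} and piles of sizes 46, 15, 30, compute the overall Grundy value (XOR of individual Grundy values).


Subtraction set: {1, 2}
For this subtraction set, G(n) = n mod 3 (period = max + 1 = 3).
Pile 1 (size 46): G(46) = 46 mod 3 = 1
Pile 2 (size 15): G(15) = 15 mod 3 = 0
Pile 3 (size 30): G(30) = 30 mod 3 = 0
Total Grundy value = XOR of all: 1 XOR 0 XOR 0 = 1

1


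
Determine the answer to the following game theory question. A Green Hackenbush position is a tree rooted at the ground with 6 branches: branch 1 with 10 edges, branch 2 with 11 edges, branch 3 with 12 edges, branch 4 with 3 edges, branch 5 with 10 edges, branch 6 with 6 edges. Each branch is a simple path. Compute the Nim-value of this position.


The tree has 6 branches from the ground vertex.
In Green Hackenbush, the Nim-value of a simple path of length k is k.
Branch 1: length 10, Nim-value = 10
Branch 2: length 11, Nim-value = 11
Branch 3: length 12, Nim-value = 12
Branch 4: length 3, Nim-value = 3
Branch 5: length 10, Nim-value = 10
Branch 6: length 6, Nim-value = 6
Total Nim-value = XOR of all branch values:
0 XOR 10 = 10
10 XOR 11 = 1
1 XOR 12 = 13
13 XOR 3 = 14
14 XOR 10 = 4
4 XOR 6 = 2
Nim-value of the tree = 2

2


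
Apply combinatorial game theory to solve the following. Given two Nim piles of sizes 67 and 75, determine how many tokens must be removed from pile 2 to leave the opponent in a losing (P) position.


Piles: 67 and 75
Current XOR: 67 XOR 75 = 8 (non-zero, so this is an N-position).
To make the XOR zero, we need to find a move that balances the piles.
For pile 2 (size 75): target = 75 XOR 8 = 67
We reduce pile 2 from 75 to 67.
Tokens removed: 75 - 67 = 8
Verification: 67 XOR 67 = 0

8


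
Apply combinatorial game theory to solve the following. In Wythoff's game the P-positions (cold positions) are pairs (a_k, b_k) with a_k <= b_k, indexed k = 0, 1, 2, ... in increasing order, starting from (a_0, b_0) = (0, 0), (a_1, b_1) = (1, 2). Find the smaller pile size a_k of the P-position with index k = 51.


By Wythoff's theorem, a_k = floor(k * phi) and b_k = floor(k * phi^2) = a_k + k, where phi = (1 + sqrt(5))/2 is the golden ratio.
phi = (1 + sqrt(5))/2 = 1.618034
k = 51
k * phi = 51 * 1.618034 = 82.519733
a_51 = floor(k * phi) = 82

82


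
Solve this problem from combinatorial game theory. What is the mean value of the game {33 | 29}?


Game = {33 | 29}, a switch {a | b} with numbers a > b.
Its thermograph has left wall a - t and right wall b + t, which meet at t = (a - b)/2, where both equal (a + b)/2. So the mast (mean value) is at (a + b)/2.
Mean = (33 + (29))/2 = 62/2 = 31

31


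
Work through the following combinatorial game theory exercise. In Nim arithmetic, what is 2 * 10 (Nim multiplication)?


Nim multiplication is bilinear over XOR: (u XOR v) * w = (u*w) XOR (v*w).
So we split each operand into its bit components and XOR the pairwise Nim products.
2 = 2 (as XOR of powers of 2).
10 = 2 + 8 (as XOR of powers of 2).
Using the standard Nim-product table on single bits:
  2*2 = 3,   2*4 = 8,   2*8 = 12,
  4*4 = 6,   4*8 = 11,  8*8 = 13,
and  1*x = x (identity), k*l = l*k (commutative).
Pairwise Nim products:
  2 * 2 = 3
  2 * 8 = 12
XOR them: 3 XOR 12 = 15.
Result: 2 * 10 = 15 (in Nim).

15


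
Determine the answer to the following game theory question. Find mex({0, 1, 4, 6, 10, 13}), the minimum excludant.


Set = {0, 1, 4, 6, 10, 13}
0 is in the set.
1 is in the set.
2 is NOT in the set. This is the mex.
mex = 2

2


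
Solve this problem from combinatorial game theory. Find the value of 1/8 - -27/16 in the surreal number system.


x = 1/8, y = -27/16
Converting to common denominator: 16
x = 2/16, y = -27/16
x - y = 1/8 - -27/16 = 29/16

29/16


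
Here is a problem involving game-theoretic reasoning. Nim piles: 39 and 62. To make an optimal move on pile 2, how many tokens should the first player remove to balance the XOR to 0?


Piles: 39 and 62
Current XOR: 39 XOR 62 = 25 (non-zero, so this is an N-position).
To make the XOR zero, we need to find a move that balances the piles.
For pile 2 (size 62): target = 62 XOR 25 = 39
We reduce pile 2 from 62 to 39.
Tokens removed: 62 - 39 = 23
Verification: 39 XOR 39 = 0

23


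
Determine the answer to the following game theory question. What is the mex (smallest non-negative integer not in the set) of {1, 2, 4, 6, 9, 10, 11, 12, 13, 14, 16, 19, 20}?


Set = {1, 2, 4, 6, 9, 10, 11, 12, 13, 14, 16, 19, 20}
0 is NOT in the set. This is the mex.
mex = 0

0


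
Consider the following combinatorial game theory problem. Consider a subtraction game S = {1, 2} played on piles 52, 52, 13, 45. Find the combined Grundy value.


Subtraction set: {1, 2}
For this subtraction set, G(n) = n mod 3 (period = max + 1 = 3).
Pile 1 (size 52): G(52) = 52 mod 3 = 1
Pile 2 (size 52): G(52) = 52 mod 3 = 1
Pile 3 (size 13): G(13) = 13 mod 3 = 1
Pile 4 (size 45): G(45) = 45 mod 3 = 0
Total Grundy value = XOR of all: 1 XOR 1 XOR 1 XOR 0 = 1

1


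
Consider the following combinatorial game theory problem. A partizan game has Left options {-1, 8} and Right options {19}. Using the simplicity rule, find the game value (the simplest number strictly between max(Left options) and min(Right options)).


Left options: {-1, 8}, max = 8
Right options: {19}, min = 19
All options are numbers and max(Left) < min(Right), so by the simplicity theorem the value is the simplest (earliest-born) number strictly between 8 and 19.
Integers 9 through 18 all lie strictly between 8 and 19.
Among integers, the simplest (lowest birthday = smallest |n|; 0 is born on day 0, +-n on day n) is 9.
No non-integer in the interval can be simpler: if x is a non-integer in the interval, then floor(x) or ceil(x) also lies in the interval (the interval contains an integer), and both are proper prefixes of x's sign expansion, i.e. born earlier. So the game value is 9.
Game value = 9

9


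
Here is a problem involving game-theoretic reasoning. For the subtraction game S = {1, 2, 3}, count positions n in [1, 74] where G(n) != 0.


Subtraction set S = {1, 2, 3}, so G(n) = n mod 4.
G(n) = 0 when n is a multiple of 4.
Multiples of 4 in [1, 74]: 18
N-positions (nonzero Grundy) = 74 - 18 = 56

56


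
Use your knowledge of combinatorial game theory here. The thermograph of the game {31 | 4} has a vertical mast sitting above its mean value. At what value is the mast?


Game = {31 | 4}, a switch {a | b} with numbers a > b.
Its thermograph has left wall a - t and right wall b + t, which meet at t = (a - b)/2, where both equal (a + b)/2. So the mast (mean value) is at (a + b)/2.
Mean = (31 + (4))/2 = 35/2 = 35/2

35/2


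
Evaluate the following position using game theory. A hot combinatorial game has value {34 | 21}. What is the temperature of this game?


The game is {34 | 21}, a switch {a | b} with numbers a > b.
Cooling {a | b} by t gives {a - t | b + t}, which stops being hot when a - t = b + t, i.e. at t = (a - b)/2. So the temperature of a switch is (a - b)/2.
Temperature = (Left option - Right option) / 2
= (34 - (21)) / 2
= 13 / 2
= 13/2

13/2


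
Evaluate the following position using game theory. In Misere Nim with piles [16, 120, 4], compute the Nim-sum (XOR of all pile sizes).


We need the XOR (exclusive or) of all pile sizes.
After XOR-ing pile 1 (size 16): 0 XOR 16 = 16
After XOR-ing pile 2 (size 120): 16 XOR 120 = 104
After XOR-ing pile 3 (size 4): 104 XOR 4 = 108
The Nim-value of this position is 108.

108


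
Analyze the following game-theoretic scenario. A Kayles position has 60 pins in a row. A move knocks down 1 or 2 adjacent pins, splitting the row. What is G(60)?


Kayles: a move removes 1 or 2 adjacent pins from a contiguous row.
Removing pins from a row of k leaves two independent rows (a, b) with a + b = k - 1 (one pin) or a + b = k - 2 (two pins); an end removal gives a = 0.
By Sprague-Grundy, G(k) = mex{ G(a) XOR G(b) } over all these splits. G(0) = 0.
G(1): splits (0,0):0^0=0 -> mex({0}) = 1
G(2): splits (0,1):0^1=1 (0,0):0^0=0 -> mex({0, 1}) = 2
G(3): splits (0,2):0^2=2 (1,1):1^1=0 (0,1):0^1=1 -> mex({0, 1, 2}) = 3
G(4): splits (0,3):0^3=3 (1,2):1^2=3 (0,2):0^2=2 (1,1):1^1=0 -> mex({0, 2, 3}) = 1
G(5): splits (0,4):0^1=1 (1,3):1^3=2 (2,2):2^2=0 (0,3):0^3=3 (1,2):1^2=3 -> mex({0, 1, 2, 3}) = 4
G(6) = mex({0, 1, 2, 4}) = 3
G(7) = mex({0, 1, 3, 4, 5}) = 2
G(8) = mex({0, 2, 3, 5, 6}) = 1
G(9) = mex({0, 1, 2, 3, 6, 7}) = 4
G(10) = mex({0, 1, 3, 4, 5, 7}) = 2
G(11) = mex({0, 1, 2, 3, 4, 5}) = 6
G(12) = mex({0, 1, 2, 3, 5, 6, 7}) = 4
G(13) = mex({0, 2, 3, 4, 6, 7}) = 1
G(14) = mex({0, 1, 4, 5, 6, 7}) = 2
G(15) = mex({0, 1, 2, 3, 4, 5, 6}) = 7
G(16) = mex({0, 2, 3, 5, 6, 7}) = 1
G(17) = mex({0, 1, 2, 3, 5, 6, 7}) = 4
G(18) = mex({0, 1, 2, 4, 5, 6}) = 3
G(19) = mex({0, 1, 3, 4, 5, 7}) = 2
G(20) = mex({0, 2, 3, 4, 5, 6, 7}) = 1
G(21) = mex({0, 1, 2, 3, 5, 6, 7}) = 4
G(22) = mex({0, 1, 2, 3, 4, 5, 7}) = 6
G(23) = mex({0, 1, 2, 3, 4, 5, 6}) = 7
G(24) = mex({0, 1, 2, 3, 5, 6, 7}) = 4
G(25) = mex({0, 2, 3, 4, 6, 7}) = 1
G(26) = mex({0, 1, 3, 4, 5, 6, 7}) = 2
G(27) = mex({0, 1, 2, 3, 4, 5, 6, 7}) = 8
G(28) = mex({0, 1, 2, 3, 4, 6, 7, 8}) = 5
G(29) = mex({0, 1, 2, 3, 5, 6, 7, 8, 9}) = 4
G(30) = mex({0, 1, 2, 3, 4, 5, 6, 9, 10}) = 7
G(31) = mex({0, 1, 3, 4, 5, 7, 10, 11}) = 2
G(32) = mex({0, 2, 3, 4, 5, 6, 7, 9, 11}) = 1
G(33) = mex({0, 1, 2, 3, 4, 5, 6, 7, 9, 12}) = 8
G(34) = mex({0, 1, 2, 3, 4, 5, 7, 8, 11, 12}) = 6
G(35) = mex({0, 1, 2, 3, 4, 5, 6, 8, 9, 10, 11}) = 7
G(36) = mex({0, 1, 2, 3, 5, 6, 7, 9, 10}) = 4
G(37) = mex({0, 2, 3, 4, 6, 7, 9, 10, 11, 12}) = 1
G(38) = mex({0, 1, 3, 4, 5, 6, 7, 9, 10, 11, 12}) = 2
G(39) = mex({0, 1, 2, 4, 5, 6, 7, 9, 10, 12, 14}) = 3
G(40) = mex({0, 2, 3, 4, 6, 7, 11, 12, 14}) = 1
G(41) = mex({0, 1, 2, 3, 5, 6, 7, 9, 10, 11, 12}) = 4
G(42) = mex({0, 1, 2, 3, 4, 5, 6, 9, 10}) = 7
G(43) = mex({0, 1, 3, 4, 5, 7, 9, 10, 12, 15}) = 2
G(44) = mex({0, 2, 3, 4, 5, 6, 7, 9, 10, 12, 15}) = 1
G(45) = mex({0, 1, 2, 3, 4, 5, 6, 7, 9, 10, 12, 14}) = 8
G(46) = mex({0, 1, 3, 4, 5, 7, 8, 11, 12, 14}) = 2
G(47) = mex({0, 1, 2, 3, 4, 5, 6, 8, 9, 10, 11, 12}) = 7
G(48) = mex({0, 1, 2, 3, 5, 6, 7, 9, 10}) = 4
G(49) = mex({0, 2, 3, 4, 6, 7, 9, 10, 11, 12, 15}) = 1
G(50) = mex({0, 1, 4, 5, 6, 7, 9, 11, 12, 14, 15}) = 2
G(51) = mex({0, 1, 2, 3, 4, 5, 6, 7, 9, 12, 14, 15}) = 8
G(52) = mex({0, 2, 3, 4, 5, 6, 7, 8, 11, 12, 15}) = 1
G(53) = mex({0, 1, 2, 3, 5, 6, 7, 8, 9, 10, 11, 12}) = 4
G(54) = mex({0, 1, 2, 3, 4, 5, 6, 9, 10}) = 7
G(55) = mex({0, 1, 3, 4, 5, 7, 9, 10, 11, 12}) = 2
G(56) = mex({0, 2, 3, 4, 5, 6, 7, 9, 10, 11, 12, 13, 14}) = 1
G(57) = mex({0, 1, 2, 3, 5, 6, 7, 9, 10, 12, 13, 14, 15}) = 4
G(58) = mex({0, 1, 3, 4, 5, 7, 11, 12, 14, 15}) = 2
G(59) = mex({0, 1, 2, 3, 4, 5, 6, 9, 10, 11, 12, 15}) = 7
G(60) = mex({0, 1, 2, 3, 5, 6, 7, 9, 10}) = 4
Therefore G(60) = 4.

4


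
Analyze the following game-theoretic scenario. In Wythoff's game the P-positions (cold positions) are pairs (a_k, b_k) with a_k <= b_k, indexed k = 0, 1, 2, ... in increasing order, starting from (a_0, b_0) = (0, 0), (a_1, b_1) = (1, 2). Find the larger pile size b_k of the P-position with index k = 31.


By Wythoff's theorem, a_k = floor(k * phi) and b_k = floor(k * phi^2) = a_k + k, where phi = (1 + sqrt(5))/2 is the golden ratio.
phi = (1 + sqrt(5))/2 = 1.618034
phi^2 = phi + 1 = 2.618034
k = 31
k * phi^2 = 31 * 2.618034 = 81.159054
b_31 = floor(k * phi^2) = 81 (check: a_31 + k = 50 + 31 = 81)

81


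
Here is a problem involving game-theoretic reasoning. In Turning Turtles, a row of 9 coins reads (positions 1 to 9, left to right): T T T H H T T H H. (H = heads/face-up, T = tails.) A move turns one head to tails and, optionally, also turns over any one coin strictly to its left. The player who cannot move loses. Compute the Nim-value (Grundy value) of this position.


Coins: T T T H H T T H H
Key fact: a single head at position k behaves exactly like a Nim heap of size k (turning it to T and optionally flipping a coin at j < k corresponds to moving the heap from k to j, or to 0), and heads combine as a disjunctive sum (two heads at the same place would cancel, matching j XOR j = 0). So the Nim-value is the XOR of the 1-indexed positions of the heads.
Face-up positions (1-indexed): [4, 5, 8, 9]
XOR 0 with 4: 0 XOR 4 = 4
XOR 4 with 5: 4 XOR 5 = 1
XOR 1 with 8: 1 XOR 8 = 9
XOR 9 with 9: 9 XOR 9 = 0
Nim-value = 0

0


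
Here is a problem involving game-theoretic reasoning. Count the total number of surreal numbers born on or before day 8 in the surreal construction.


Day 0: {|} = 0 is born. Count = 1.
Day n: the number of surreal numbers born by day n is 2^(n+1) - 1.
By day 0: 2^1 - 1 = 1
By day 1: 2^2 - 1 = 3
By day 2: 2^3 - 1 = 7
By day 3: 2^4 - 1 = 15
By day 4: 2^5 - 1 = 31
By day 5: 2^6 - 1 = 63
By day 6: 2^7 - 1 = 127
By day 7: 2^8 - 1 = 255
By day 8: 2^9 - 1 = 511
By day 8: 511 surreal numbers.

511


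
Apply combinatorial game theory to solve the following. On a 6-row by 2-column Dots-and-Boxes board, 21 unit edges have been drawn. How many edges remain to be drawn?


Grid: 6 x 2 boxes, i.e. 7 rows and 3 columns of dots.
Horizontal edges: (rows + 1) * cols = 7 * 2 = 14
Vertical edges: rows * (cols + 1) = 6 * 3 = 18
Total edges: 14 + 18 = 32
Edges drawn: 21
Remaining: 32 - 21 = 11

11


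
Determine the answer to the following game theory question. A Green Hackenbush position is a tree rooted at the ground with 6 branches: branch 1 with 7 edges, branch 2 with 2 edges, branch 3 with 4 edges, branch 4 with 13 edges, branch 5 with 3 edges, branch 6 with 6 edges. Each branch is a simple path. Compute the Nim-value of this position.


The tree has 6 branches from the ground vertex.
In Green Hackenbush, the Nim-value of a simple path of length k is k.
Branch 1: length 7, Nim-value = 7
Branch 2: length 2, Nim-value = 2
Branch 3: length 4, Nim-value = 4
Branch 4: length 13, Nim-value = 13
Branch 5: length 3, Nim-value = 3
Branch 6: length 6, Nim-value = 6
Total Nim-value = XOR of all branch values:
0 XOR 7 = 7
7 XOR 2 = 5
5 XOR 4 = 1
1 XOR 13 = 12
12 XOR 3 = 15
15 XOR 6 = 9
Nim-value of the tree = 9

9


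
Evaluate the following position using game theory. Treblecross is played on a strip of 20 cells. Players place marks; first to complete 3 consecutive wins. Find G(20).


Treblecross: place X on empty cells; 3-in-a-row wins.
Playing within two cells of an existing X lets the opponent win at once, so sensible play treats the cells i-2..i+2 around each X as dead. The player left with no safe cell loses, so this is a normal-play take-away game on strips of safe cells.
Placing X at cell i (0-indexed) of a strip of k safe cells leaves independent strips of sizes max(0, i-2) and max(0, k-i-3). Hence G(k) = mex{ G(max(0,i-2)) XOR G(max(0,k-i-3)) : 0 <= i < k }, with G(0) = 0.
G(1): splits (0,0):0^0=0 -> mex({0}) = 1
G(2): splits (0,0):0^0=0 -> mex({0}) = 1
G(3): splits (0,0):0^0=0 -> mex({0}) = 1
G(4): splits (0,1):0^1=1 (0,0):0^0=0 -> mex({0, 1}) = 2
G(5): splits (0,2):0^1=1 (0,1):0^1=1 (0,0):0^0=0 -> mex({0, 1}) = 2
G(6) = mex({1}) = 0
G(7) = mex({0, 1, 2}) = 3
G(8) = mex({0, 1, 2}) = 3
G(9) = mex({0, 2}) = 1
G(10) = mex({0, 2, 3}) = 1
G(11) = mex({0, 3}) = 1
G(12) = mex({1, 3}) = 0
G(13) = mex({0, 1, 2, 3}) = 4
G(14) = mex({0, 1, 2}) = 3
G(15) = mex({0, 1, 2}) = 3
G(16) = mex({0, 1, 2, 4}) = 3
G(17) = mex({0, 1, 3, 4}) = 2
G(18) = mex({0, 1, 3, 4}) = 2
G(19) = mex({0, 1, 3, 5}) = 2
G(20) = mex({0, 1, 2, 3, 5}) = 4
Therefore G(20) = 4.

4


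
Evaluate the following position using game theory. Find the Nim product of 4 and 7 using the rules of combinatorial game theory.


Nim multiplication is bilinear over XOR: (u XOR v) * w = (u*w) XOR (v*w).
So we split each operand into its bit components and XOR the pairwise Nim products.
4 = 4 (as XOR of powers of 2).
7 = 1 + 2 + 4 (as XOR of powers of 2).
Using the standard Nim-product table on single bits:
  2*2 = 3,   2*4 = 8,   2*8 = 12,
  4*4 = 6,   4*8 = 11,  8*8 = 13,
and  1*x = x (identity), k*l = l*k (commutative).
Pairwise Nim products:
  4 * 1 = 4
  4 * 2 = 8
  4 * 4 = 6
XOR them: 4 XOR 8 XOR 6 = 10.
Result: 4 * 7 = 10 (in Nim).

10


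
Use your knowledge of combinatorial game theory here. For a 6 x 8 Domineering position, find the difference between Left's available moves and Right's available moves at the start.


Board is 6 x 8 (rows x cols).
Left (vertical) placements: (rows-1) * cols = 5 * 8 = 40
Right (horizontal) placements: rows * (cols-1) = 6 * 7 = 42
Advantage = Left - Right = 40 - 42 = -2

-2


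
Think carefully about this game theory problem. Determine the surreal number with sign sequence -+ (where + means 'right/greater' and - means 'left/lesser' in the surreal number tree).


Sign expansion: -+
Rule: track bounds (lo, hi), initially (-inf, +inf). On '+', the current value becomes lo and we move to the simplest number in (value, hi): value + 1 if hi = +inf, otherwise the midpoint (value + hi)/2. On '-', the current value becomes hi and we move to value - 1 if lo = -inf, otherwise the midpoint (lo + value)/2.
Start at 0.
Step 1: sign = -, move left. Bounds: (-inf, 0). Value = -1
Step 2: sign = +, move right. Bounds: (-1, 0). Value = -1/2
The surreal number with sign expansion -+ is -1/2.

-1/2


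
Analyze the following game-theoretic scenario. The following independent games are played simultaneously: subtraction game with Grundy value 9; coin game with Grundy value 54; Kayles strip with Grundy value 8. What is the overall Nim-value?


By the Sprague-Grundy theorem, the Grundy value of a sum of games is the XOR of individual Grundy values.
subtraction game: Grundy value = 9. Running XOR: 0 XOR 9 = 9
coin game: Grundy value = 54. Running XOR: 9 XOR 54 = 63
Kayles strip: Grundy value = 8. Running XOR: 63 XOR 8 = 55
The combined Grundy value is 55.

55


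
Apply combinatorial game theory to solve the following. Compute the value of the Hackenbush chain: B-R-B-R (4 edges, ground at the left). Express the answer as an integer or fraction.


Edges (from ground): B-R-B-R
By Berlekamp's sign-expansion rule, a Blue-Red Hackenbush stalk has the value of the surreal number whose sign sequence is the edge sequence with B -> + and R -> -.
Sign sequence: +-+-
Trace the sign expansion in the surreal number tree, starting from 0:
Edge 1: B (sign +) -> bounds (0, +inf), value = 1
Edge 2: R (sign -) -> bounds (0, 1), value = 1/2
Edge 3: B (sign +) -> bounds (1/2, 1), value = 3/4
Edge 4: R (sign -) -> bounds (1/2, 3/4), value = 5/8
Game value = 5/8

5/8


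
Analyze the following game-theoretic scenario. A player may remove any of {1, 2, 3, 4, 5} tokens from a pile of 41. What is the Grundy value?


The subtraction set is S = {1, 2, 3, 4, 5}.
G(k) = mex{ G(k - s) : s in S, s <= k }. We compute iteratively: G(0) = 0.
G(1) = mex({0}) = 1
G(2) = mex({0, 1}) = 2
G(3) = mex({0, 1, 2}) = 3
G(4) = mex({0, 1, 2, 3}) = 4
G(5) = mex({0, 1, 2, 3, 4}) = 5
G(6) = mex({1, 2, 3, 4, 5}) = 0
G(7) = mex({0, 2, 3, 4, 5}) = 1
G(8) = mex({0, 1, 3, 4, 5}) = 2
G(9) = mex({0, 1, 2, 4, 5}) = 3
G(10) = mex({0, 1, 2, 3, 5}) = 4
Observe that G(6)..G(10) = 0, 1, 2, 3, 4 repeats G(0)..G(4) = 0, 1, 2, 3, 4.
For k >= max(S) = 5, G(k) is determined by the previous 5 values G(k-5)..G(k-1); a window of 5 consecutive values has recurred shifted by 6, so by induction G(k + 6) = G(k) for all k >= 0: the sequence is periodic from the start with period 6.
One period: G(0..5) = 0, 1, 2, 3, 4, 5.
41 mod 6 = 5, so G(41) = G(5) = 5.

5


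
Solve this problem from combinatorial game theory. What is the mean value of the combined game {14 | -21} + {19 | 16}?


G1 = {14 | -21}, G2 = {19 | 16}
Each is a switch {a | b} with numbers a > b; its mean value is (a + b)/2, and mean value is additive over game sums: m(G1 + G2) = m(G1) + m(G2).
Mean of G1 = (14 + (-21))/2 = -7/2 = -7/2
Mean of G2 = (19 + (16))/2 = 35/2 = 35/2
Mean of G1 + G2 = -7/2 + 35/2 = 14

14


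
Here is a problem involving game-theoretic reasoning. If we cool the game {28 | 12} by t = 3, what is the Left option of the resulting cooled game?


Original game: {28 | 12} (a switch {a | b} with a > b).
Cooling by t (for t below the temperature (a - b)/2 = 8) taxes each move by t: {a | b} cooled by t is {a - t | b + t}.
Cooling amount: t = 3
Cooled Left option: 28 - 3 = 25
Cooled Right option: 12 + 3 = 15
Cooled game: {25 | 15}
Left option = 25

25


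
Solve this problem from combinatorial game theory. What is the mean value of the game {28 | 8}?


Game = {28 | 8}, a switch {a | b} with numbers a > b.
Its thermograph has left wall a - t and right wall b + t, which meet at t = (a - b)/2, where both equal (a + b)/2. So the mast (mean value) is at (a + b)/2.
Mean = (28 + (8))/2 = 36/2 = 18

18


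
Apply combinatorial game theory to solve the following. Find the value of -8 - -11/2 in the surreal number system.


x = -8, y = -11/2
Converting to common denominator: 2
x = -16/2, y = -11/2
x - y = -8 - -11/2 = -5/2

-5/2


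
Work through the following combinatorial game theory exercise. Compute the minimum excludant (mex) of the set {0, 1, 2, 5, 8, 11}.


Set = {0, 1, 2, 5, 8, 11}
0 is in the set.
1 is in the set.
2 is in the set.
3 is NOT in the set. This is the mex.
mex = 3

3


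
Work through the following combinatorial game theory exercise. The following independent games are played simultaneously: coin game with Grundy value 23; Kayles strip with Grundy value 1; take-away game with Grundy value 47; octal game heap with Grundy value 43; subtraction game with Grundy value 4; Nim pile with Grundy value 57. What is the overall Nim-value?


By the Sprague-Grundy theorem, the Grundy value of a sum of games is the XOR of individual Grundy values.
coin game: Grundy value = 23. Running XOR: 0 XOR 23 = 23
Kayles strip: Grundy value = 1. Running XOR: 23 XOR 1 = 22
take-away game: Grundy value = 47. Running XOR: 22 XOR 47 = 57
octal game heap: Grundy value = 43. Running XOR: 57 XOR 43 = 18
subtraction game: Grundy value = 4. Running XOR: 18 XOR 4 = 22
Nim pile: Grundy value = 57. Running XOR: 22 XOR 57 = 47
The combined Grundy value is 47.

47


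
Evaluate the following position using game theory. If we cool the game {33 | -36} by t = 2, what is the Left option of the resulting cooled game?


Original game: {33 | -36} (a switch {a | b} with a > b).
Cooling by t (for t below the temperature (a - b)/2 = 69/2) taxes each move by t: {a | b} cooled by t is {a - t | b + t}.
Cooling amount: t = 2
Cooled Left option: 33 - 2 = 31
Cooled Right option: -36 + 2 = -34
Cooled game: {31 | -34}
Left option = 31

31


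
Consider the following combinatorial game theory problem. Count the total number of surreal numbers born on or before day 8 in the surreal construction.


Day 0: {|} = 0 is born. Count = 1.
Day n: the number of surreal numbers born by day n is 2^(n+1) - 1.
By day 0: 2^1 - 1 = 1
By day 1: 2^2 - 1 = 3
By day 2: 2^3 - 1 = 7
By day 3: 2^4 - 1 = 15
By day 4: 2^5 - 1 = 31
By day 5: 2^6 - 1 = 63
By day 6: 2^7 - 1 = 127
By day 7: 2^8 - 1 = 255
By day 8: 2^9 - 1 = 511
By day 8: 511 surreal numbers.

511


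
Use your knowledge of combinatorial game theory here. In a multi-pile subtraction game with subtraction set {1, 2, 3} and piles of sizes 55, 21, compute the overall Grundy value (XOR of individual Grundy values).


Subtraction set: {1, 2, 3}
For this subtraction set, G(n) = n mod 4 (period = max + 1 = 4).
Pile 1 (size 55): G(55) = 55 mod 4 = 3
Pile 2 (size 21): G(21) = 21 mod 4 = 1
Total Grundy value = XOR of all: 3 XOR 1 = 2

2


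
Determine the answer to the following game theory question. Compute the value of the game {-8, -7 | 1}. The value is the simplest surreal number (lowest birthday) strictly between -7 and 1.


Left options: {-8, -7}, max = -7
Right options: {1}, min = 1
All options are numbers and max(Left) < min(Right), so by the simplicity theorem the value is the simplest (earliest-born) number strictly between -7 and 1.
Integers -6 through 0 all lie strictly between -7 and 1.
Among integers, the simplest (lowest birthday = smallest |n|; 0 is born on day 0, +-n on day n) is 0.
No non-integer in the interval can be simpler: if x is a non-integer in the interval, then floor(x) or ceil(x) also lies in the interval (the interval contains an integer), and both are proper prefixes of x's sign expansion, i.e. born earlier. So the game value is 0.
Game value = 0

0


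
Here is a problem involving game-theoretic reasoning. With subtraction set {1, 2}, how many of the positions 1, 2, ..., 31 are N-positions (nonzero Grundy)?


Subtraction set S = {1, 2}, so G(n) = n mod 3.
G(n) = 0 when n is a multiple of 3.
Multiples of 3 in [1, 31]: 10
N-positions (nonzero Grundy) = 31 - 10 = 21

21


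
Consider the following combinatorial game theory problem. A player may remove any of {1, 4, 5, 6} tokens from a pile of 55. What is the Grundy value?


The subtraction set is S = {1, 4, 5, 6}.
G(k) = mex{ G(k - s) : s in S, s <= k }. We compute iteratively: G(0) = 0.
G(1) = mex({0}) = 1
G(2) = mex({1}) = 0
G(3) = mex({0}) = 1
G(4) = mex({0, 1}) = 2
G(5) = mex({0, 1, 2}) = 3
G(6) = mex({0, 1, 3}) = 2
G(7) = mex({0, 1, 2}) = 3
G(8) = mex({0, 1, 2, 3}) = 4
G(9) = mex({1, 2, 3, 4}) = 0
G(10) = mex({0, 2, 3}) = 1
G(11) = mex({1, 2, 3}) = 0
G(12) = mex({0, 2, 3, 4}) = 1
G(13) = mex({0, 1, 3, 4}) = 2
G(14) = mex({0, 1, 2, 4}) = 3
Observe that G(9)..G(14) = 0, 1, 0, 1, 2, 3 repeats G(0)..G(5) = 0, 1, 0, 1, 2, 3.
For k >= max(S) = 6, G(k) is determined by the previous 6 values G(k-6)..G(k-1); a window of 6 consecutive values has recurred shifted by 9, so by induction G(k + 9) = G(k) for all k >= 0: the sequence is periodic from the start with period 9.
One period: G(0..8) = 0, 1, 0, 1, 2, 3, 2, 3, 4.
55 mod 9 = 1, so G(55) = G(1) = 1.

1


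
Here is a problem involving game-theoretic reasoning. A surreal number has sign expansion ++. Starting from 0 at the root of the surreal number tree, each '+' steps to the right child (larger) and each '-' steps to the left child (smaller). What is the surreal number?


Sign expansion: ++
Rule: track bounds (lo, hi), initially (-inf, +inf). On '+', the current value becomes lo and we move to the simplest number in (value, hi): value + 1 if hi = +inf, otherwise the midpoint (value + hi)/2. On '-', the current value becomes hi and we move to value - 1 if lo = -inf, otherwise the midpoint (lo + value)/2.
Start at 0.
Step 1: sign = +, move right. Bounds: (0, +inf). Value = 1
Step 2: sign = +, move right. Bounds: (1, +inf). Value = 2
The surreal number with sign expansion ++ is 2.

2


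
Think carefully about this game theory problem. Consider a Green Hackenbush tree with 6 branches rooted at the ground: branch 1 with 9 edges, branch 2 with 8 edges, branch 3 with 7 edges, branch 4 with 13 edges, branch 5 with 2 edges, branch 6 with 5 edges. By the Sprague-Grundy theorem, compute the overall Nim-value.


The tree has 6 branches from the ground vertex.
In Green Hackenbush, the Nim-value of a simple path of length k is k.
Branch 1: length 9, Nim-value = 9
Branch 2: length 8, Nim-value = 8
Branch 3: length 7, Nim-value = 7
Branch 4: length 13, Nim-value = 13
Branch 5: length 2, Nim-value = 2
Branch 6: length 5, Nim-value = 5
Total Nim-value = XOR of all branch values:
0 XOR 9 = 9
9 XOR 8 = 1
1 XOR 7 = 6
6 XOR 13 = 11
11 XOR 2 = 9
9 XOR 5 = 12
Nim-value of the tree = 12

12


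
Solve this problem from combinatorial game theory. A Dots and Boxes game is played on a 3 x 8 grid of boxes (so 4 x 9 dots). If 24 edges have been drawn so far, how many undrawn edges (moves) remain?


Grid: 3 x 8 boxes, i.e. 4 rows and 9 columns of dots.
Horizontal edges: (rows + 1) * cols = 4 * 8 = 32
Vertical edges: rows * (cols + 1) = 3 * 9 = 27
Total edges: 32 + 27 = 59
Edges drawn: 24
Remaining: 59 - 24 = 35

35


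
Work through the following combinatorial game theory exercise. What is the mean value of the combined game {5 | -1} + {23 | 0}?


G1 = {5 | -1}, G2 = {23 | 0}
Each is a switch {a | b} with numbers a > b; its mean value is (a + b)/2, and mean value is additive over game sums: m(G1 + G2) = m(G1) + m(G2).
Mean of G1 = (5 + (-1))/2 = 4/2 = 2
Mean of G2 = (23 + (0))/2 = 23/2 = 23/2
Mean of G1 + G2 = 2 + 23/2 = 27/2

27/2


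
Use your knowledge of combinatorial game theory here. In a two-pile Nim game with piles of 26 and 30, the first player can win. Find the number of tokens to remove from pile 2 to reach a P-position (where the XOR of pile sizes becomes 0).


Piles: 26 and 30
Current XOR: 26 XOR 30 = 4 (non-zero, so this is an N-position).
To make the XOR zero, we need to find a move that balances the piles.
For pile 2 (size 30): target = 30 XOR 4 = 26
We reduce pile 2 from 30 to 26.
Tokens removed: 30 - 26 = 4
Verification: 26 XOR 26 = 0

4


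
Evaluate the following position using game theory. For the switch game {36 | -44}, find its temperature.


The game is {36 | -44}, a switch {a | b} with numbers a > b.
Cooling {a | b} by t gives {a - t | b + t}, which stops being hot when a - t = b + t, i.e. at t = (a - b)/2. So the temperature of a switch is (a - b)/2.
Temperature = (Left option - Right option) / 2
= (36 - (-44)) / 2
= 80 / 2
= 40

40


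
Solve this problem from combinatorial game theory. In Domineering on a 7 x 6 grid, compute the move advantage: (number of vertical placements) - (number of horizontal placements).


Board is 7 x 6 (rows x cols).
Left (vertical) placements: (rows-1) * cols = 6 * 6 = 36
Right (horizontal) placements: rows * (cols-1) = 7 * 5 = 35
Advantage = Left - Right = 36 - 35 = 1

1


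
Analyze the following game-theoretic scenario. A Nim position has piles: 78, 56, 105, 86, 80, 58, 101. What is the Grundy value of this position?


We need the XOR (exclusive or) of all pile sizes.
After XOR-ing pile 1 (size 78): 0 XOR 78 = 78
After XOR-ing pile 2 (size 56): 78 XOR 56 = 118
After XOR-ing pile 3 (size 105): 118 XOR 105 = 31
After XOR-ing pile 4 (size 86): 31 XOR 86 = 73
After XOR-ing pile 5 (size 80): 73 XOR 80 = 25
After XOR-ing pile 6 (size 58): 25 XOR 58 = 35
After XOR-ing pile 7 (size 101): 35 XOR 101 = 70
The Nim-value of this position is 70.

70
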